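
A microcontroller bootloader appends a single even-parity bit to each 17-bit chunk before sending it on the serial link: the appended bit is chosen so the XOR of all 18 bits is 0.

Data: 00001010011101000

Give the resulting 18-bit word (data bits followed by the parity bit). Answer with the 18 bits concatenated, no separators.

XOR of the 17 data bits: 0⊕0⊕0⊕0⊕1⊕0⊕1⊕0⊕0⊕1⊕1⊕1⊕0⊕1⊕0⊕0⊕0 = 0
Parity bit = 0 (so all 18 bits XOR to 0).

000010100111010000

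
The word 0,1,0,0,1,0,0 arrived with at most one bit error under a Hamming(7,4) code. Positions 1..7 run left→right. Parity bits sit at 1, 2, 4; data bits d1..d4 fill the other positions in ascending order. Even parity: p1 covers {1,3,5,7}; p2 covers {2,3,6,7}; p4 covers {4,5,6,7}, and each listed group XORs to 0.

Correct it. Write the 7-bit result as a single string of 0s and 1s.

0100101

s1 (pos 1,3,5,7): 0⊕0⊕1⊕0 = 1
s2 (pos 2,3,6,7): 1⊕0⊕0⊕0 = 1
s4 (pos 4,5,6,7): 0⊕1⊕0⊕0 = 1
Syndrome s4…s1 = 111 → error at position 7.
Flip position 7: 0100100 → 0100101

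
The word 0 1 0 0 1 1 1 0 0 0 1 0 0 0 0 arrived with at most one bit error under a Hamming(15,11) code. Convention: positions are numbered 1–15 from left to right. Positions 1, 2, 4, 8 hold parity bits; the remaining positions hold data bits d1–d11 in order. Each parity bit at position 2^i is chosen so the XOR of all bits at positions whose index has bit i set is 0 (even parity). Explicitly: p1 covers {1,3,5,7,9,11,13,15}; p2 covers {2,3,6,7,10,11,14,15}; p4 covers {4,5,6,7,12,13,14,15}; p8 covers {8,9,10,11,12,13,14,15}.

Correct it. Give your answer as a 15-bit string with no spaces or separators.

s1 (pos 1,3,5,7,9,11,13,15): 0⊕0⊕1⊕1⊕0⊕1⊕0⊕0 = 1
s2 (pos 2,3,6,7,10,11,14,15): 1⊕0⊕1⊕1⊕0⊕1⊕0⊕0 = 0
s4 (pos 4,5,6,7,12,13,14,15): 0⊕1⊕1⊕1⊕0⊕0⊕0⊕0 = 1
s8 (pos 8,9,10,11,12,13,14,15): 0⊕0⊕0⊕1⊕0⊕0⊕0⊕0 = 1
Syndrome s8…s1 = 1101 → error at position 13.
Flip position 13: 010011100010000 → 010011100010100

010011100010100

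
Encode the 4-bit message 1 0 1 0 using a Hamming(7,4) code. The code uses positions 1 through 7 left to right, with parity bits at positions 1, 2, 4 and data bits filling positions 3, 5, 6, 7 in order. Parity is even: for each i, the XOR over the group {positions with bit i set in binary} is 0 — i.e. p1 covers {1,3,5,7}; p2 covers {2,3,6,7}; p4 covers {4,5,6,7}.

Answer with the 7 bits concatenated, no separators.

1011010

Place data at non-parity positions: p1 p2 1 p4 0 1 0
p1 (pos 1,3,5,7): XOR of data positions = 1⊕0⊕0 = 1
p2 (pos 2,3,6,7): XOR of data positions = 1⊕1⊕0 = 0
p4 (pos 4,5,6,7): XOR of data positions = 0⊕1⊕0 = 1
Codeword: 1011010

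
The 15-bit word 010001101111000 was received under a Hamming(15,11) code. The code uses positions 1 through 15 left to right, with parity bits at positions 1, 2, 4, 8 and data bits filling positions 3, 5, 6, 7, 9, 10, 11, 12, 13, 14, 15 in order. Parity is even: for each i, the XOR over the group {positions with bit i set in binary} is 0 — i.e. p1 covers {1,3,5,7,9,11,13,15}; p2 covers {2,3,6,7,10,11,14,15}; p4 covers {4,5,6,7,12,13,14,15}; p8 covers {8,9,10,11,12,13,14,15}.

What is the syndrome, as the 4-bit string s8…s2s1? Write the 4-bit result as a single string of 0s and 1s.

s1 (pos 1,3,5,7,9,11,13,15): 0⊕0⊕0⊕1⊕1⊕1⊕0⊕0 = 1
s2 (pos 2,3,6,7,10,11,14,15): 1⊕0⊕1⊕1⊕1⊕1⊕0⊕0 = 1
s4 (pos 4,5,6,7,12,13,14,15): 0⊕0⊕1⊕1⊕1⊕0⊕0⊕0 = 1
s8 (pos 8,9,10,11,12,13,14,15): 0⊕1⊕1⊕1⊕1⊕0⊕0⊕0 = 0
Syndrome s8…s1 = 0111 → error at position 7.

0111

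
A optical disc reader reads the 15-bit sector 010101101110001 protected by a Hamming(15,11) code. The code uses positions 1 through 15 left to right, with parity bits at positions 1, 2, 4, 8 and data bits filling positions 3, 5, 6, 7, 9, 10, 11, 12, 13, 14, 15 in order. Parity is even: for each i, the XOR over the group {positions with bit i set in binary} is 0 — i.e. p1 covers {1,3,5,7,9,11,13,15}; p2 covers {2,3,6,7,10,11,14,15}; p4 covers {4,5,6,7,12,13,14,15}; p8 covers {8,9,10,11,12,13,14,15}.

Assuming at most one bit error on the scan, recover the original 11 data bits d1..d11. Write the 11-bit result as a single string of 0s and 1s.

s1 (pos 1,3,5,7,9,11,13,15): 0⊕0⊕0⊕1⊕1⊕1⊕0⊕1 = 0
s2 (pos 2,3,6,7,10,11,14,15): 1⊕0⊕1⊕1⊕1⊕1⊕0⊕1 = 0
s4 (pos 4,5,6,7,12,13,14,15): 1⊕0⊕1⊕1⊕0⊕0⊕0⊕1 = 0
s8 (pos 8,9,10,11,12,13,14,15): 0⊕1⊕1⊕1⊕0⊕0⊕0⊕1 = 0
Syndrome s8…s1 = 0000 → no error.
Read data bits from positions 3,5,6,7,9,10,11,12,13,14,15: 00111110001

00111110001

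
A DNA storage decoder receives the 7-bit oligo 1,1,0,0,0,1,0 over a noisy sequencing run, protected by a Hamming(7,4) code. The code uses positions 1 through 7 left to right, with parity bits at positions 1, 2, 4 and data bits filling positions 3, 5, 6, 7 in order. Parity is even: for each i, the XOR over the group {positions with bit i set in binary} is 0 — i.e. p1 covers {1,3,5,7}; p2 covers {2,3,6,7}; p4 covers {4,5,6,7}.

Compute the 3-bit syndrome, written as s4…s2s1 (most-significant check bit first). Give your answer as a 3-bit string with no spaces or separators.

s1 (pos 1,3,5,7): 1⊕0⊕0⊕0 = 1
s2 (pos 2,3,6,7): 1⊕0⊕1⊕0 = 0
s4 (pos 4,5,6,7): 0⊕0⊕1⊕0 = 1
Syndrome s4…s1 = 101 → error at position 5.

101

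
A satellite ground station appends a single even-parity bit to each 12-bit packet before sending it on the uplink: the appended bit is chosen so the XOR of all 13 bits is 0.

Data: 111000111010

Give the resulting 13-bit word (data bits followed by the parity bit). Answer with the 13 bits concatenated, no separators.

XOR of the 12 data bits: 1⊕1⊕1⊕0⊕0⊕0⊕1⊕1⊕1⊕0⊕1⊕0 = 1
Parity bit = 1 (so all 13 bits XOR to 0).

1110001110101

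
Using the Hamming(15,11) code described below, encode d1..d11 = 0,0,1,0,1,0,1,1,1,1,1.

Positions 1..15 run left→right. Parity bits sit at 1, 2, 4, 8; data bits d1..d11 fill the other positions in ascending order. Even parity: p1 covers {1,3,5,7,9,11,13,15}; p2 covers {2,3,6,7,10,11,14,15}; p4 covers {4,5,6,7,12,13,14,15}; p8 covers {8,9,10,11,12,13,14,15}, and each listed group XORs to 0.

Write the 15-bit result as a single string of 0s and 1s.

000101001011111

Place data at non-parity positions: p1 p2 0 p4 0 1 0 p8 1 0 1 1 1 1 1
p1 (pos 1,3,5,7,9,11,13,15): XOR of data positions = 0⊕0⊕0⊕1⊕1⊕1⊕1 = 0
p2 (pos 2,3,6,7,10,11,14,15): XOR of data positions = 0⊕1⊕0⊕0⊕1⊕1⊕1 = 0
p4 (pos 4,5,6,7,12,13,14,15): XOR of data positions = 0⊕1⊕0⊕1⊕1⊕1⊕1 = 1
p8 (pos 8,9,10,11,12,13,14,15): XOR of data positions = 1⊕0⊕1⊕1⊕1⊕1⊕1 = 0
Codeword: 000101001011111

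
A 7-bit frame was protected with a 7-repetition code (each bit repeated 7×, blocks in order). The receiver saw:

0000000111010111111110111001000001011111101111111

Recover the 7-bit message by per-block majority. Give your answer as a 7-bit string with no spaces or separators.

Block 1 (0000000): 0 ones → 0
Block 2 (1110101): 5 ones → 1
Block 3 (1111111): 7 ones → 1
Block 4 (0111001): 4 ones → 1
Block 5 (0000010): 1 one → 0
Block 6 (1111110): 6 ones → 1
Block 7 (1111111): 7 ones → 1

0111011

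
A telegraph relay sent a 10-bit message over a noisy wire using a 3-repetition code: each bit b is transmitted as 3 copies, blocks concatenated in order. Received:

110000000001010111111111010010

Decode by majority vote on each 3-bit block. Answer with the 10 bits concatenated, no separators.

1000011100

Block 1 (110): 2 ones → 1
Block 2 (000): 0 ones → 0
Block 3 (000): 0 ones → 0
Block 4 (001): 1 one → 0
Block 5 (010): 1 one → 0
Block 6 (111): 3 ones → 1
Block 7 (111): 3 ones → 1
Block 8 (111): 3 ones → 1
Block 9 (010): 1 one → 0
Block 10 (010): 1 one → 0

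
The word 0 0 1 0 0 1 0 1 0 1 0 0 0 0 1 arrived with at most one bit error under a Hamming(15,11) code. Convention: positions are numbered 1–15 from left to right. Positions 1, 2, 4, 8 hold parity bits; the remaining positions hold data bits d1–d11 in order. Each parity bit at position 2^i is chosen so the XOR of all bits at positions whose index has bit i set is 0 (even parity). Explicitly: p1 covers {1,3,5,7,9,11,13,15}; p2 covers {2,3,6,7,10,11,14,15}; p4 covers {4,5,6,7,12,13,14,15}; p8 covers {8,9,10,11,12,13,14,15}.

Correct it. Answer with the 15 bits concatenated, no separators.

001001000100001

s1 (pos 1,3,5,7,9,11,13,15): 0⊕1⊕0⊕0⊕0⊕0⊕0⊕1 = 0
s2 (pos 2,3,6,7,10,11,14,15): 0⊕1⊕1⊕0⊕1⊕0⊕0⊕1 = 0
s4 (pos 4,5,6,7,12,13,14,15): 0⊕0⊕1⊕0⊕0⊕0⊕0⊕1 = 0
s8 (pos 8,9,10,11,12,13,14,15): 1⊕0⊕1⊕0⊕0⊕0⊕0⊕1 = 1
Syndrome s8…s1 = 1000 → error at position 8.
Flip position 8: 001001010100001 → 001001000100001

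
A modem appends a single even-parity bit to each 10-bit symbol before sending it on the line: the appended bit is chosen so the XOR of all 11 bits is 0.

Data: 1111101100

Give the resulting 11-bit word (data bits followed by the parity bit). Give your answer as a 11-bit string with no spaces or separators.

11111011001

XOR of the 10 data bits: 1⊕1⊕1⊕1⊕1⊕0⊕1⊕1⊕0⊕0 = 1
Parity bit = 1 (so all 11 bits XOR to 0).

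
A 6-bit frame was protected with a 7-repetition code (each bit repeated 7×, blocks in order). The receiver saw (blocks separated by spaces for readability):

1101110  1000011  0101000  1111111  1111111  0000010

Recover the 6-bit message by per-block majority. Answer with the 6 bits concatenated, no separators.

100110

Block 1 (1101110): 5 ones → 1
Block 2 (1000011): 3 ones → 0
Block 3 (0101000): 2 ones → 0
Block 4 (1111111): 7 ones → 1
Block 5 (1111111): 7 ones → 1
Block 6 (0000010): 1 one → 0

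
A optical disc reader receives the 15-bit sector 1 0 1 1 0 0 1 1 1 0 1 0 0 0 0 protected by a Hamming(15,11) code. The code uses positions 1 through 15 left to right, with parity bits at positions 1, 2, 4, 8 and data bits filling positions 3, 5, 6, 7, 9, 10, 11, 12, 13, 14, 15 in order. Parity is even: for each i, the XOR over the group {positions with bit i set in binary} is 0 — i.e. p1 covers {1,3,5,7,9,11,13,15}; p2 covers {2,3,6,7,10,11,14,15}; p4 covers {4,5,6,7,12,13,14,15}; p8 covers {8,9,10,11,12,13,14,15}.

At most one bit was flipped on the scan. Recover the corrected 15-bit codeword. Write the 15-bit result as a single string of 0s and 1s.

s1 (pos 1,3,5,7,9,11,13,15): 1⊕1⊕0⊕1⊕1⊕1⊕0⊕0 = 1
s2 (pos 2,3,6,7,10,11,14,15): 0⊕1⊕0⊕1⊕0⊕1⊕0⊕0 = 1
s4 (pos 4,5,6,7,12,13,14,15): 1⊕0⊕0⊕1⊕0⊕0⊕0⊕0 = 0
s8 (pos 8,9,10,11,12,13,14,15): 1⊕1⊕0⊕1⊕0⊕0⊕0⊕0 = 1
Syndrome s8…s1 = 1011 → error at position 11.
Flip position 11: 101100111010000 → 101100111000000

101100111000000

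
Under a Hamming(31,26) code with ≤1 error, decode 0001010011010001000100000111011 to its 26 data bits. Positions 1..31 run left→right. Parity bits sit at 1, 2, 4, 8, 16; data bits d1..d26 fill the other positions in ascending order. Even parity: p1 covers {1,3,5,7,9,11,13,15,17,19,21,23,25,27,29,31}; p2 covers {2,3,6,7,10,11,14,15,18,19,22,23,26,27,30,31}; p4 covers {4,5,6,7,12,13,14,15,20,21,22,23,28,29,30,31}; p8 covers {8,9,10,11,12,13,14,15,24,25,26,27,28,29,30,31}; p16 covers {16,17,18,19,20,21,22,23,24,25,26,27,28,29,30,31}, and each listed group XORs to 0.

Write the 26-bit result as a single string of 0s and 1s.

s1 (pos 1,3,5,7,9,11,13,15,17,19,21,23,25,27,29,31): 0⊕0⊕0⊕0⊕1⊕0⊕0⊕0⊕0⊕0⊕0⊕0⊕0⊕1⊕0⊕1 = 1
s2 (pos 2,3,6,7,10,11,14,15,18,19,22,23,26,27,30,31): 0⊕0⊕1⊕0⊕1⊕0⊕0⊕0⊕0⊕0⊕0⊕0⊕1⊕1⊕1⊕1 = 0
s4 (pos 4,5,6,7,12,13,14,15,20,21,22,23,28,29,30,31): 1⊕0⊕1⊕0⊕1⊕0⊕0⊕0⊕1⊕0⊕0⊕0⊕1⊕0⊕1⊕1 = 1
s8 (pos 8,9,10,11,12,13,14,15,24,25,26,27,28,29,30,31): 0⊕1⊕1⊕0⊕1⊕0⊕0⊕0⊕0⊕0⊕1⊕1⊕1⊕0⊕1⊕1 = 0
s16 (pos 16,17,18,19,20,21,22,23,24,25,26,27,28,29,30,31): 1⊕0⊕0⊕0⊕1⊕0⊕0⊕0⊕0⊕0⊕1⊕1⊕1⊕0⊕1⊕1 = 1
Syndrome s16…s1 = 10101 → error at position 21.
Flip position 21: 0001010011010001000100000111011 → 0001010011010001000110000111011
Read data bits from positions 3,5,6,7,9,10,11,12,13,14,15,17,18,19,20,21,22,23,24,25,26,27,28,29,30,31: 00101101000000110000111011

00101101000000110000111011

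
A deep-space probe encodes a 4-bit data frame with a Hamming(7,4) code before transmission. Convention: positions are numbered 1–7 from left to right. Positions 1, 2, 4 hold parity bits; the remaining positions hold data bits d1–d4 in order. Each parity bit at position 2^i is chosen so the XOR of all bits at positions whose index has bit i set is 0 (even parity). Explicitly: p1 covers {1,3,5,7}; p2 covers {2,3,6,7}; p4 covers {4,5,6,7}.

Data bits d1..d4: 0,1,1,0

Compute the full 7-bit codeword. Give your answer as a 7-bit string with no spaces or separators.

Place data at non-parity positions: p1 p2 0 p4 1 1 0
p1 (pos 1,3,5,7): XOR of data positions = 0⊕1⊕0 = 1
p2 (pos 2,3,6,7): XOR of data positions = 0⊕1⊕0 = 1
p4 (pos 4,5,6,7): XOR of data positions = 1⊕1⊕0 = 0
Codeword: 1100110

1100110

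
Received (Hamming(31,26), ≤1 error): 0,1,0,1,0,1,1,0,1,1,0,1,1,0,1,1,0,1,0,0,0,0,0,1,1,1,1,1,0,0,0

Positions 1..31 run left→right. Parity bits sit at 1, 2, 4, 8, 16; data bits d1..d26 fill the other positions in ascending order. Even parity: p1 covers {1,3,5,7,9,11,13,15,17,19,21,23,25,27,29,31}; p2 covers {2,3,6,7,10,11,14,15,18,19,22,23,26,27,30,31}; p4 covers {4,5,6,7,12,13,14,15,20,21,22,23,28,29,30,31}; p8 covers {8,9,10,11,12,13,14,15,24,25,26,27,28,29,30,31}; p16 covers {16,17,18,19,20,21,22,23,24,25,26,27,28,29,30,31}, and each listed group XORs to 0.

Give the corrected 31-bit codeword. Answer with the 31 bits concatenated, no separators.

0101011011011011010100011111000

s1 (pos 1,3,5,7,9,11,13,15,17,19,21,23,25,27,29,31): 0⊕0⊕0⊕1⊕1⊕0⊕1⊕1⊕0⊕0⊕0⊕0⊕1⊕1⊕0⊕0 = 0
s2 (pos 2,3,6,7,10,11,14,15,18,19,22,23,26,27,30,31): 1⊕0⊕1⊕1⊕1⊕0⊕0⊕1⊕1⊕0⊕0⊕0⊕1⊕1⊕0⊕0 = 0
s4 (pos 4,5,6,7,12,13,14,15,20,21,22,23,28,29,30,31): 1⊕0⊕1⊕1⊕1⊕1⊕0⊕1⊕0⊕0⊕0⊕0⊕1⊕0⊕0⊕0 = 1
s8 (pos 8,9,10,11,12,13,14,15,24,25,26,27,28,29,30,31): 0⊕1⊕1⊕0⊕1⊕1⊕0⊕1⊕1⊕1⊕1⊕1⊕1⊕0⊕0⊕0 = 0
s16 (pos 16,17,18,19,20,21,22,23,24,25,26,27,28,29,30,31): 1⊕0⊕1⊕0⊕0⊕0⊕0⊕0⊕1⊕1⊕1⊕1⊕1⊕0⊕0⊕0 = 1
Syndrome s16…s1 = 10100 → error at position 20.
Flip position 20: 0101011011011011010000011111000 → 0101011011011011010100011111000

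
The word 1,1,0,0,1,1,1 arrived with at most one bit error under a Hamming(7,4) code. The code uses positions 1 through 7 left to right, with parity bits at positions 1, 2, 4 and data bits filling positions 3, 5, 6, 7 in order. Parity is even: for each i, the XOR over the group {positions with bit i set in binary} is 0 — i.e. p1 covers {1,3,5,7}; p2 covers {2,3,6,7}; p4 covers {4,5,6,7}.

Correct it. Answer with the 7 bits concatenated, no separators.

1100110

s1 (pos 1,3,5,7): 1⊕0⊕1⊕1 = 1
s2 (pos 2,3,6,7): 1⊕0⊕1⊕1 = 1
s4 (pos 4,5,6,7): 0⊕1⊕1⊕1 = 1
Syndrome s4…s1 = 111 → error at position 7.
Flip position 7: 1100111 → 1100110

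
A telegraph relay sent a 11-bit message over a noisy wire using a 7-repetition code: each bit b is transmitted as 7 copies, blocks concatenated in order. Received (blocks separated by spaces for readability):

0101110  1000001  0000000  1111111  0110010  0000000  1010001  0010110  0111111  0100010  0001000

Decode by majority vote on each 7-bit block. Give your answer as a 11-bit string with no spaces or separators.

10010000100

Block 1 (0101110): 4 ones → 1
Block 2 (1000001): 2 ones → 0
Block 3 (0000000): 0 ones → 0
Block 4 (1111111): 7 ones → 1
Block 5 (0110010): 3 ones → 0
Block 6 (0000000): 0 ones → 0
Block 7 (1010001): 3 ones → 0
Block 8 (0010110): 3 ones → 0
Block 9 (0111111): 6 ones → 1
Block 10 (0100010): 2 ones → 0
Block 11 (0001000): 1 one → 0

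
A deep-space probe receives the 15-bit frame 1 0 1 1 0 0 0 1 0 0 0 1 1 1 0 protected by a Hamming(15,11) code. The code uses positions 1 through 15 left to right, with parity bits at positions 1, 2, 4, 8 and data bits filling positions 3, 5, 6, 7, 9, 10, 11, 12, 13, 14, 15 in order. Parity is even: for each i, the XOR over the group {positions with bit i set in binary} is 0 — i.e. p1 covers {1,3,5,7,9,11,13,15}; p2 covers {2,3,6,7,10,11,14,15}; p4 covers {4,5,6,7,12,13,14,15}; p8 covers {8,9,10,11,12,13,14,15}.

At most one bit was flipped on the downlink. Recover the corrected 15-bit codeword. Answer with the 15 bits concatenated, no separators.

001100010001110

s1 (pos 1,3,5,7,9,11,13,15): 1⊕1⊕0⊕0⊕0⊕0⊕1⊕0 = 1
s2 (pos 2,3,6,7,10,11,14,15): 0⊕1⊕0⊕0⊕0⊕0⊕1⊕0 = 0
s4 (pos 4,5,6,7,12,13,14,15): 1⊕0⊕0⊕0⊕1⊕1⊕1⊕0 = 0
s8 (pos 8,9,10,11,12,13,14,15): 1⊕0⊕0⊕0⊕1⊕1⊕1⊕0 = 0
Syndrome s8…s1 = 0001 → error at position 1.
Flip position 1: 101100010001110 → 001100010001110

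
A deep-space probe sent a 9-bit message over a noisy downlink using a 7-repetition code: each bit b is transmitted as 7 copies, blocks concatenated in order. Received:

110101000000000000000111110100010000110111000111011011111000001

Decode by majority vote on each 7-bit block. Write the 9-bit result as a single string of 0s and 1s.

Block 1 (1101010): 4 ones → 1
Block 2 (0000000): 0 ones → 0
Block 3 (0000000): 0 ones → 0
Block 4 (1111101): 6 ones → 1
Block 5 (0001000): 1 one → 0
Block 6 (0110111): 5 ones → 1
Block 7 (0001110): 3 ones → 0
Block 8 (1101111): 6 ones → 1
Block 9 (1000001): 2 ones → 0

100101010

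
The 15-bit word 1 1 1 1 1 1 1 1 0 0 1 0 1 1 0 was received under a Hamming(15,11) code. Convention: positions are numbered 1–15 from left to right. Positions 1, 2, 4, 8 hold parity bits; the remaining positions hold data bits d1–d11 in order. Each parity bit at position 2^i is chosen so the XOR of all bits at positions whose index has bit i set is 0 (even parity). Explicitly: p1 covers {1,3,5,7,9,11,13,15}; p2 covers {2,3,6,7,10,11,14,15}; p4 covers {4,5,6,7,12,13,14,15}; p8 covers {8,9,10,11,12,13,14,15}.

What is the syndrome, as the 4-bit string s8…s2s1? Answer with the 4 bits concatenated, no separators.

0000

s1 (pos 1,3,5,7,9,11,13,15): 1⊕1⊕1⊕1⊕0⊕1⊕1⊕0 = 0
s2 (pos 2,3,6,7,10,11,14,15): 1⊕1⊕1⊕1⊕0⊕1⊕1⊕0 = 0
s4 (pos 4,5,6,7,12,13,14,15): 1⊕1⊕1⊕1⊕0⊕1⊕1⊕0 = 0
s8 (pos 8,9,10,11,12,13,14,15): 1⊕0⊕0⊕1⊕0⊕1⊕1⊕0 = 0
Syndrome s8…s1 = 0000 → no error.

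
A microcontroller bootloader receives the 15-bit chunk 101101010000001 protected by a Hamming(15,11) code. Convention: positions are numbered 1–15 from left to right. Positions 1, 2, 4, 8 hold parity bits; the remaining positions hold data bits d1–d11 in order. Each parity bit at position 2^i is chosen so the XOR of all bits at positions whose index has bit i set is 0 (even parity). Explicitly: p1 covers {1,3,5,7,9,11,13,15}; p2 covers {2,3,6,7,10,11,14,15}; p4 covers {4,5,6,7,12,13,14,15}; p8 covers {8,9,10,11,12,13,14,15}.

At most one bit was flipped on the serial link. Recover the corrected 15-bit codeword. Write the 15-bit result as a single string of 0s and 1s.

101101110000001

s1 (pos 1,3,5,7,9,11,13,15): 1⊕1⊕0⊕0⊕0⊕0⊕0⊕1 = 1
s2 (pos 2,3,6,7,10,11,14,15): 0⊕1⊕1⊕0⊕0⊕0⊕0⊕1 = 1
s4 (pos 4,5,6,7,12,13,14,15): 1⊕0⊕1⊕0⊕0⊕0⊕0⊕1 = 1
s8 (pos 8,9,10,11,12,13,14,15): 1⊕0⊕0⊕0⊕0⊕0⊕0⊕1 = 0
Syndrome s8…s1 = 0111 → error at position 7.
Flip position 7: 101101010000001 → 101101110000001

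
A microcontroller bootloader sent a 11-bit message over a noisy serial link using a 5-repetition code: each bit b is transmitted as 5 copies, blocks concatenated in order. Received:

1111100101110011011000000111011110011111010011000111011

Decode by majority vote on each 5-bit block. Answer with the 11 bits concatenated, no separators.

Block 1 (11111): 5 ones → 1
Block 2 (00101): 2 ones → 0
Block 3 (11001): 3 ones → 1
Block 4 (10110): 3 ones → 1
Block 5 (00000): 0 ones → 0
Block 6 (11101): 4 ones → 1
Block 7 (11100): 3 ones → 1
Block 8 (11111): 5 ones → 1
Block 9 (01001): 2 ones → 0
Block 10 (10001): 2 ones → 0
Block 11 (11011): 4 ones → 1

10110111001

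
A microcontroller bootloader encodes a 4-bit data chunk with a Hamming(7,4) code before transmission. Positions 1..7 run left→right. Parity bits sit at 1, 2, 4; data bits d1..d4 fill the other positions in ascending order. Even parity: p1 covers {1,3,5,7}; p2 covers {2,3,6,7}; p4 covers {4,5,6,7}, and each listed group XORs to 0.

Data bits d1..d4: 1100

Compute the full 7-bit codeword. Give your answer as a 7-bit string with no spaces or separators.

0111100

Place data at non-parity positions: p1 p2 1 p4 1 0 0
p1 (pos 1,3,5,7): XOR of data positions = 1⊕1⊕0 = 0
p2 (pos 2,3,6,7): XOR of data positions = 1⊕0⊕0 = 1
p4 (pos 4,5,6,7): XOR of data positions = 1⊕0⊕0 = 1
Codeword: 0111100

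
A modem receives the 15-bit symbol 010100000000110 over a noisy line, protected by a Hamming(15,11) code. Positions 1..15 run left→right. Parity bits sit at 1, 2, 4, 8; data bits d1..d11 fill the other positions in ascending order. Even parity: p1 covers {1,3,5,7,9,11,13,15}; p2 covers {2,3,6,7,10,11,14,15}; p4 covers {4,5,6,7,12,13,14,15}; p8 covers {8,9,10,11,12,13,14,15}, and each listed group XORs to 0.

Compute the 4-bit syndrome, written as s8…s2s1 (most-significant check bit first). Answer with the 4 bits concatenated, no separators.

0101

s1 (pos 1,3,5,7,9,11,13,15): 0⊕0⊕0⊕0⊕0⊕0⊕1⊕0 = 1
s2 (pos 2,3,6,7,10,11,14,15): 1⊕0⊕0⊕0⊕0⊕0⊕1⊕0 = 0
s4 (pos 4,5,6,7,12,13,14,15): 1⊕0⊕0⊕0⊕0⊕1⊕1⊕0 = 1
s8 (pos 8,9,10,11,12,13,14,15): 0⊕0⊕0⊕0⊕0⊕1⊕1⊕0 = 0
Syndrome s8…s1 = 0101 → error at position 5.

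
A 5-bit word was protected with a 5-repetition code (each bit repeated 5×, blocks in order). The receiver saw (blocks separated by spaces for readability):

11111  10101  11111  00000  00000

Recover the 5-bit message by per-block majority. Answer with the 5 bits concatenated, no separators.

11100

Block 1 (11111): 5 ones → 1
Block 2 (10101): 3 ones → 1
Block 3 (11111): 5 ones → 1
Block 4 (00000): 0 ones → 0
Block 5 (00000): 0 ones → 0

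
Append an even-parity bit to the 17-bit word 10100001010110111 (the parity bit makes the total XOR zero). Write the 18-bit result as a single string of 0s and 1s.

XOR of the 17 data bits: 1⊕0⊕1⊕0⊕0⊕0⊕0⊕1⊕0⊕1⊕0⊕1⊕1⊕0⊕1⊕1⊕1 = 1
Parity bit = 1 (so all 18 bits XOR to 0).

101000010101101111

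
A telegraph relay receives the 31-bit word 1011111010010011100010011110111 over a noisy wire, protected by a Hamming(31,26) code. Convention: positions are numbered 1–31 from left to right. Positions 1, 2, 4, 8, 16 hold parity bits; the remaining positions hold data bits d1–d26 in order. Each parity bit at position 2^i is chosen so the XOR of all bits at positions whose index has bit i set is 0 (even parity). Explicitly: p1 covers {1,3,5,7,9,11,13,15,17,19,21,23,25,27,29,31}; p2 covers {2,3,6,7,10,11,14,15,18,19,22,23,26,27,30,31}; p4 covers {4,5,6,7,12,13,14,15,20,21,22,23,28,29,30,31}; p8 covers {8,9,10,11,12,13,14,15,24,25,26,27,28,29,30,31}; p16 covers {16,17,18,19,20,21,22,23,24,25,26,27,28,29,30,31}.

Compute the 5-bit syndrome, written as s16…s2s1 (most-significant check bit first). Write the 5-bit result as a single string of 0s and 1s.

s1 (pos 1,3,5,7,9,11,13,15,17,19,21,23,25,27,29,31): 1⊕1⊕1⊕1⊕1⊕0⊕0⊕1⊕1⊕0⊕1⊕0⊕1⊕1⊕1⊕1 = 0
s2 (pos 2,3,6,7,10,11,14,15,18,19,22,23,26,27,30,31): 0⊕1⊕1⊕1⊕0⊕0⊕0⊕1⊕0⊕0⊕0⊕0⊕1⊕1⊕1⊕1 = 0
s4 (pos 4,5,6,7,12,13,14,15,20,21,22,23,28,29,30,31): 1⊕1⊕1⊕1⊕1⊕0⊕0⊕1⊕0⊕1⊕0⊕0⊕0⊕1⊕1⊕1 = 0
s8 (pos 8,9,10,11,12,13,14,15,24,25,26,27,28,29,30,31): 0⊕1⊕0⊕0⊕1⊕0⊕0⊕1⊕1⊕1⊕1⊕1⊕0⊕1⊕1⊕1 = 0
s16 (pos 16,17,18,19,20,21,22,23,24,25,26,27,28,29,30,31): 1⊕1⊕0⊕0⊕0⊕1⊕0⊕0⊕1⊕1⊕1⊕1⊕0⊕1⊕1⊕1 = 0
Syndrome s16…s1 = 00000 → no error.

00000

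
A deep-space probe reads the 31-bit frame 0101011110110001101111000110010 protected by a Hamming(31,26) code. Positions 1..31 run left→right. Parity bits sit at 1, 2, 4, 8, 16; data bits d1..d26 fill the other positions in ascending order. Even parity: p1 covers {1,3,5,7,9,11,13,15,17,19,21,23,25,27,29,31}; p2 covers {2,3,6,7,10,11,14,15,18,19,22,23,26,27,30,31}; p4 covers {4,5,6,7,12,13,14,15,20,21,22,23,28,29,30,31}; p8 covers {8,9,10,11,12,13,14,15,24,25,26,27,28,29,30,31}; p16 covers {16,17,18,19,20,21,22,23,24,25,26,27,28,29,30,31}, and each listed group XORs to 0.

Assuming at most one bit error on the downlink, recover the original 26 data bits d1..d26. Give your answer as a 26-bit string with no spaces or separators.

s1 (pos 1,3,5,7,9,11,13,15,17,19,21,23,25,27,29,31): 0⊕0⊕0⊕1⊕1⊕1⊕0⊕0⊕1⊕1⊕1⊕0⊕0⊕1⊕0⊕0 = 1
s2 (pos 2,3,6,7,10,11,14,15,18,19,22,23,26,27,30,31): 1⊕0⊕1⊕1⊕0⊕1⊕0⊕0⊕0⊕1⊕1⊕0⊕1⊕1⊕1⊕0 = 1
s4 (pos 4,5,6,7,12,13,14,15,20,21,22,23,28,29,30,31): 1⊕0⊕1⊕1⊕1⊕0⊕0⊕0⊕1⊕1⊕1⊕0⊕0⊕0⊕1⊕0 = 0
s8 (pos 8,9,10,11,12,13,14,15,24,25,26,27,28,29,30,31): 1⊕1⊕0⊕1⊕1⊕0⊕0⊕0⊕0⊕0⊕1⊕1⊕0⊕0⊕1⊕0 = 1
s16 (pos 16,17,18,19,20,21,22,23,24,25,26,27,28,29,30,31): 1⊕1⊕0⊕1⊕1⊕1⊕1⊕0⊕0⊕0⊕1⊕1⊕0⊕0⊕1⊕0 = 1
Syndrome s16…s1 = 11011 → error at position 27.
Flip position 27: 0101011110110001101111000110010 → 0101011110110001101111000100010
Read data bits from positions 3,5,6,7,9,10,11,12,13,14,15,17,18,19,20,21,22,23,24,25,26,27,28,29,30,31: 00111011000101111000100010

00111011000101111000100010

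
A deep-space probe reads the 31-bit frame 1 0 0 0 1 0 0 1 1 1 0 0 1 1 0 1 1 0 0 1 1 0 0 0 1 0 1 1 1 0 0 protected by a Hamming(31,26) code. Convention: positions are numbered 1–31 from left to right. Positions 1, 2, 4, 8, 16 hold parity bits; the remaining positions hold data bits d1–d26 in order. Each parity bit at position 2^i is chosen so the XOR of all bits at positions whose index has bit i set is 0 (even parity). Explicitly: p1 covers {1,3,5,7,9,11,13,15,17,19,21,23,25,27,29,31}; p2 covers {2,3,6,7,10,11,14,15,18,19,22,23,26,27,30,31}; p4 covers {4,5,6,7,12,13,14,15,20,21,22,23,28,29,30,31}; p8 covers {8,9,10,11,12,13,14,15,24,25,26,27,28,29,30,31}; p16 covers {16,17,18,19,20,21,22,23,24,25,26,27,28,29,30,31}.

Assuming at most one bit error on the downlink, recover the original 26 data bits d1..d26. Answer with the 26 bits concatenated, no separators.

s1 (pos 1,3,5,7,9,11,13,15,17,19,21,23,25,27,29,31): 1⊕0⊕1⊕0⊕1⊕0⊕1⊕0⊕1⊕0⊕1⊕0⊕1⊕1⊕1⊕0 = 1
s2 (pos 2,3,6,7,10,11,14,15,18,19,22,23,26,27,30,31): 0⊕0⊕0⊕0⊕1⊕0⊕1⊕0⊕0⊕0⊕0⊕0⊕0⊕1⊕0⊕0 = 1
s4 (pos 4,5,6,7,12,13,14,15,20,21,22,23,28,29,30,31): 0⊕1⊕0⊕0⊕0⊕1⊕1⊕0⊕1⊕1⊕0⊕0⊕1⊕1⊕0⊕0 = 1
s8 (pos 8,9,10,11,12,13,14,15,24,25,26,27,28,29,30,31): 1⊕1⊕1⊕0⊕0⊕1⊕1⊕0⊕0⊕1⊕0⊕1⊕1⊕1⊕0⊕0 = 1
s16 (pos 16,17,18,19,20,21,22,23,24,25,26,27,28,29,30,31): 1⊕1⊕0⊕0⊕1⊕1⊕0⊕0⊕0⊕1⊕0⊕1⊕1⊕1⊕0⊕0 = 0
Syndrome s16…s1 = 01111 → error at position 15.
Flip position 15: 1000100111001101100110001011100 → 1000100111001111100110001011100
Read data bits from positions 3,5,6,7,9,10,11,12,13,14,15,17,18,19,20,21,22,23,24,25,26,27,28,29,30,31: 01001100111100110001011100

01001100111100110001011100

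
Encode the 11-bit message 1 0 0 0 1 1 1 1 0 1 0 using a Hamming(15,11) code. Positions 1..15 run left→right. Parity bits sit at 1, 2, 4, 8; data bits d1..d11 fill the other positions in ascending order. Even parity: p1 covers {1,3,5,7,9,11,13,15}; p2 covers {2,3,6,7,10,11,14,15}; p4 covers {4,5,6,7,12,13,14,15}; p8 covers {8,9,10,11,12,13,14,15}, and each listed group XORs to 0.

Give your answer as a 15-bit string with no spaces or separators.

101000011111010

Place data at non-parity positions: p1 p2 1 p4 0 0 0 p8 1 1 1 1 0 1 0
p1 (pos 1,3,5,7,9,11,13,15): XOR of data positions = 1⊕0⊕0⊕1⊕1⊕0⊕0 = 1
p2 (pos 2,3,6,7,10,11,14,15): XOR of data positions = 1⊕0⊕0⊕1⊕1⊕1⊕0 = 0
p4 (pos 4,5,6,7,12,13,14,15): XOR of data positions = 0⊕0⊕0⊕1⊕0⊕1⊕0 = 0
p8 (pos 8,9,10,11,12,13,14,15): XOR of data positions = 1⊕1⊕1⊕1⊕0⊕1⊕0 = 1
Codeword: 101000011111010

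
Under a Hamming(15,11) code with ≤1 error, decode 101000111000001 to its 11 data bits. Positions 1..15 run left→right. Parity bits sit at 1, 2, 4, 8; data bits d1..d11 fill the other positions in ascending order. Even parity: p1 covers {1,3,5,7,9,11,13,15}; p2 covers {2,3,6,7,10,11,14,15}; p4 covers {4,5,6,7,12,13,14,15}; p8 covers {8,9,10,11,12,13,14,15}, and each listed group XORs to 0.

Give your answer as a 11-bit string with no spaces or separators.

10011010001

s1 (pos 1,3,5,7,9,11,13,15): 1⊕1⊕0⊕1⊕1⊕0⊕0⊕1 = 1
s2 (pos 2,3,6,7,10,11,14,15): 0⊕1⊕0⊕1⊕0⊕0⊕0⊕1 = 1
s4 (pos 4,5,6,7,12,13,14,15): 0⊕0⊕0⊕1⊕0⊕0⊕0⊕1 = 0
s8 (pos 8,9,10,11,12,13,14,15): 1⊕1⊕0⊕0⊕0⊕0⊕0⊕1 = 1
Syndrome s8…s1 = 1011 → error at position 11.
Flip position 11: 101000111000001 → 101000111010001
Read data bits from positions 3,5,6,7,9,10,11,12,13,14,15: 10011010001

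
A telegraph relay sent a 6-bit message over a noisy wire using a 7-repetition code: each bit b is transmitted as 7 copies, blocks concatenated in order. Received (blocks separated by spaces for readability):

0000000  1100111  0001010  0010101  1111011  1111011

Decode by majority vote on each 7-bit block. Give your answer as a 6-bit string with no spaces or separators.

010011

Block 1 (0000000): 0 ones → 0
Block 2 (1100111): 5 ones → 1
Block 3 (0001010): 2 ones → 0
Block 4 (0010101): 3 ones → 0
Block 5 (1111011): 6 ones → 1
Block 6 (1111011): 6 ones → 1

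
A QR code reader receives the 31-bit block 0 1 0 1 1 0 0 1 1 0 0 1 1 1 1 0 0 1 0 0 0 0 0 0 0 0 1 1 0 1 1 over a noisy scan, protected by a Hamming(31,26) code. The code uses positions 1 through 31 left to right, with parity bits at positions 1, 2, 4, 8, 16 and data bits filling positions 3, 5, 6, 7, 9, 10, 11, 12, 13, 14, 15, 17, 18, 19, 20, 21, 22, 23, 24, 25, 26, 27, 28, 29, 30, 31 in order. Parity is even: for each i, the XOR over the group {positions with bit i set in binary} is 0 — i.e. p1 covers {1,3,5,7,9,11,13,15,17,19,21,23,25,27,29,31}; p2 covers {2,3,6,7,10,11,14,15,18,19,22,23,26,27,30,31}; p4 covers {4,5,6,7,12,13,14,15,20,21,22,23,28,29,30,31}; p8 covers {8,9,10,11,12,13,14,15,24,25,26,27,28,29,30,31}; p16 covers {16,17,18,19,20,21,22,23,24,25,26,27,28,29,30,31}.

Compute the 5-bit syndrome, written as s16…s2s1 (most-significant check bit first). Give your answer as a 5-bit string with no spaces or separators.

10110

s1 (pos 1,3,5,7,9,11,13,15,17,19,21,23,25,27,29,31): 0⊕0⊕1⊕0⊕1⊕0⊕1⊕1⊕0⊕0⊕0⊕0⊕0⊕1⊕0⊕1 = 0
s2 (pos 2,3,6,7,10,11,14,15,18,19,22,23,26,27,30,31): 1⊕0⊕0⊕0⊕0⊕0⊕1⊕1⊕1⊕0⊕0⊕0⊕0⊕1⊕1⊕1 = 1
s4 (pos 4,5,6,7,12,13,14,15,20,21,22,23,28,29,30,31): 1⊕1⊕0⊕0⊕1⊕1⊕1⊕1⊕0⊕0⊕0⊕0⊕1⊕0⊕1⊕1 = 1
s8 (pos 8,9,10,11,12,13,14,15,24,25,26,27,28,29,30,31): 1⊕1⊕0⊕0⊕1⊕1⊕1⊕1⊕0⊕0⊕0⊕1⊕1⊕0⊕1⊕1 = 0
s16 (pos 16,17,18,19,20,21,22,23,24,25,26,27,28,29,30,31): 0⊕0⊕1⊕0⊕0⊕0⊕0⊕0⊕0⊕0⊕0⊕1⊕1⊕0⊕1⊕1 = 1
Syndrome s16…s1 = 10110 → error at position 22.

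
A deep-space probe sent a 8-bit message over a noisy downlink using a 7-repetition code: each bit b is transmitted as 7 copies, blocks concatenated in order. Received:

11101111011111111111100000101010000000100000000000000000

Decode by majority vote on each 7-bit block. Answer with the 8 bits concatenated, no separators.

Block 1 (1110111): 6 ones → 1
Block 2 (1011111): 6 ones → 1
Block 3 (1111111): 7 ones → 1
Block 4 (0000010): 1 one → 0
Block 5 (1010000): 2 ones → 0
Block 6 (0001000): 1 one → 0
Block 7 (0000000): 0 ones → 0
Block 8 (0000000): 0 ones → 0

11100000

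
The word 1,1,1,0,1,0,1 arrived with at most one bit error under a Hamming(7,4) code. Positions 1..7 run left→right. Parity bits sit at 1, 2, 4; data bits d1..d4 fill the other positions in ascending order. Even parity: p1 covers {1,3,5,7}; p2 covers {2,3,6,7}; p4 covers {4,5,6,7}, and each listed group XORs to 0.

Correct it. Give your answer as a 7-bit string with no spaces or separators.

1010101

s1 (pos 1,3,5,7): 1⊕1⊕1⊕1 = 0
s2 (pos 2,3,6,7): 1⊕1⊕0⊕1 = 1
s4 (pos 4,5,6,7): 0⊕1⊕0⊕1 = 0
Syndrome s4…s1 = 010 → error at position 2.
Flip position 2: 1110101 → 1010101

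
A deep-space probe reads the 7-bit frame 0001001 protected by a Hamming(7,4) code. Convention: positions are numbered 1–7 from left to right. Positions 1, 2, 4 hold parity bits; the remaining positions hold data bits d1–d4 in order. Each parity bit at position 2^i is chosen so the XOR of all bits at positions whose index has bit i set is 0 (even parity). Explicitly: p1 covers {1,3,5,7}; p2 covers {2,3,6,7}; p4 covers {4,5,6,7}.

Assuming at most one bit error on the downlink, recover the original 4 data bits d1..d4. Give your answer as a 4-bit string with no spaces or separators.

1001

s1 (pos 1,3,5,7): 0⊕0⊕0⊕1 = 1
s2 (pos 2,3,6,7): 0⊕0⊕0⊕1 = 1
s4 (pos 4,5,6,7): 1⊕0⊕0⊕1 = 0
Syndrome s4…s1 = 011 → error at position 3.
Flip position 3: 0001001 → 0011001
Read data bits from positions 3,5,6,7: 1001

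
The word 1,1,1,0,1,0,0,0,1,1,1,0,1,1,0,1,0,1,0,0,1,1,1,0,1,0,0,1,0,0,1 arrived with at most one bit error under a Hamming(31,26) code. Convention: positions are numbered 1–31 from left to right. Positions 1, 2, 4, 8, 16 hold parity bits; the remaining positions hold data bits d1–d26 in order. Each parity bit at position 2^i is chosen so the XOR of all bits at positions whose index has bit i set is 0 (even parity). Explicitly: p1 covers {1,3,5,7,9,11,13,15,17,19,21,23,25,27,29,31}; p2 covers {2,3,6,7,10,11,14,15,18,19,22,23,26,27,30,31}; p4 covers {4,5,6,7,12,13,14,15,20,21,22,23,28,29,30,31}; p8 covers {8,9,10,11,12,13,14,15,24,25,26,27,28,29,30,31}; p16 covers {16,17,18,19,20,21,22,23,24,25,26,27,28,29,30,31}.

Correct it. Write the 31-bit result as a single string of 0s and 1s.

s1 (pos 1,3,5,7,9,11,13,15,17,19,21,23,25,27,29,31): 1⊕1⊕1⊕0⊕1⊕1⊕1⊕0⊕0⊕0⊕1⊕1⊕1⊕0⊕0⊕1 = 0
s2 (pos 2,3,6,7,10,11,14,15,18,19,22,23,26,27,30,31): 1⊕1⊕0⊕0⊕1⊕1⊕1⊕0⊕1⊕0⊕1⊕1⊕0⊕0⊕0⊕1 = 1
s4 (pos 4,5,6,7,12,13,14,15,20,21,22,23,28,29,30,31): 0⊕1⊕0⊕0⊕0⊕1⊕1⊕0⊕0⊕1⊕1⊕1⊕1⊕0⊕0⊕1 = 0
s8 (pos 8,9,10,11,12,13,14,15,24,25,26,27,28,29,30,31): 0⊕1⊕1⊕1⊕0⊕1⊕1⊕0⊕0⊕1⊕0⊕0⊕1⊕0⊕0⊕1 = 0
s16 (pos 16,17,18,19,20,21,22,23,24,25,26,27,28,29,30,31): 1⊕0⊕1⊕0⊕0⊕1⊕1⊕1⊕0⊕1⊕0⊕0⊕1⊕0⊕0⊕1 = 0
Syndrome s16…s1 = 00010 → error at position 2.
Flip position 2: 1110100011101101010011101001001 → 1010100011101101010011101001001

1010100011101101010011101001001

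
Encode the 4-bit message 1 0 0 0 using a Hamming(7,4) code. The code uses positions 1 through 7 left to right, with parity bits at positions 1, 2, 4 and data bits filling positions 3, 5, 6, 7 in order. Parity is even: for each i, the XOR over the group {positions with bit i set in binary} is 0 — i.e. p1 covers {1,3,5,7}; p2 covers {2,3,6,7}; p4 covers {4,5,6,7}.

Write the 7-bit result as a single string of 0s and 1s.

1110000

Place data at non-parity positions: p1 p2 1 p4 0 0 0
p1 (pos 1,3,5,7): XOR of data positions = 1⊕0⊕0 = 1
p2 (pos 2,3,6,7): XOR of data positions = 1⊕0⊕0 = 1
p4 (pos 4,5,6,7): XOR of data positions = 0⊕0⊕0 = 0
Codeword: 1110000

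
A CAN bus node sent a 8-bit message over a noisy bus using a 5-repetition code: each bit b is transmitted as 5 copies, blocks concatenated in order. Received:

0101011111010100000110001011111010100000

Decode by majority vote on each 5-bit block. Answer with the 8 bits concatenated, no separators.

Block 1 (01010): 2 ones → 0
Block 2 (11111): 5 ones → 1
Block 3 (01010): 2 ones → 0
Block 4 (00001): 1 one → 0
Block 5 (10001): 2 ones → 0
Block 6 (01111): 4 ones → 1
Block 7 (10101): 3 ones → 1
Block 8 (00000): 0 ones → 0

01000110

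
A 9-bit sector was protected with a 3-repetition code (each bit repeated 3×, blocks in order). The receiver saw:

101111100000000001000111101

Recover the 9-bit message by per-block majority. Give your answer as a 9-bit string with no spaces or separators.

110000011

Block 1 (101): 2 ones → 1
Block 2 (111): 3 ones → 1
Block 3 (100): 1 one → 0
Block 4 (000): 0 ones → 0
Block 5 (000): 0 ones → 0
Block 6 (001): 1 one → 0
Block 7 (000): 0 ones → 0
Block 8 (111): 3 ones → 1
Block 9 (101): 2 ones → 1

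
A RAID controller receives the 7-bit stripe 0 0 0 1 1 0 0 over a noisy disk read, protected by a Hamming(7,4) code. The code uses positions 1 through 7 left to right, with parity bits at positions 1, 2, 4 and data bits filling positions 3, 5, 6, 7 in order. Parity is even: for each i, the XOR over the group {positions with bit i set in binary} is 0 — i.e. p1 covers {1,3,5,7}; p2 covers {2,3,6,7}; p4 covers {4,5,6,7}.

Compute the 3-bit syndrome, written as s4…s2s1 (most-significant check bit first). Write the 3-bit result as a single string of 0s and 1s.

s1 (pos 1,3,5,7): 0⊕0⊕1⊕0 = 1
s2 (pos 2,3,6,7): 0⊕0⊕0⊕0 = 0
s4 (pos 4,5,6,7): 1⊕1⊕0⊕0 = 0
Syndrome s4…s1 = 001 → error at position 1.

001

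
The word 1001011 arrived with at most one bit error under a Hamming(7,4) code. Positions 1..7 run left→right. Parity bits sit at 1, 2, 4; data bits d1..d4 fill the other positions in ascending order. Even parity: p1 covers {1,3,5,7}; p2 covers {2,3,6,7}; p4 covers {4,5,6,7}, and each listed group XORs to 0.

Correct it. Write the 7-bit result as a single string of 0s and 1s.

1000011

s1 (pos 1,3,5,7): 1⊕0⊕0⊕1 = 0
s2 (pos 2,3,6,7): 0⊕0⊕1⊕1 = 0
s4 (pos 4,5,6,7): 1⊕0⊕1⊕1 = 1
Syndrome s4…s1 = 100 → error at position 4.
Flip position 4: 1001011 → 1000011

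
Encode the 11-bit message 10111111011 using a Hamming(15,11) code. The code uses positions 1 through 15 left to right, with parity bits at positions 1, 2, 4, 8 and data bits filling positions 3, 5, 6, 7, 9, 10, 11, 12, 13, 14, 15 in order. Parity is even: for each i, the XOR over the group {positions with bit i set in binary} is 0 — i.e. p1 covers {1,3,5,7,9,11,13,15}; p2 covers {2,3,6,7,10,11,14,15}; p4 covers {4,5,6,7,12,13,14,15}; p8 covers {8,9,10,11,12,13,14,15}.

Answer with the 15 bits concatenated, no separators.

111101101111011

Place data at non-parity positions: p1 p2 1 p4 0 1 1 p8 1 1 1 1 0 1 1
p1 (pos 1,3,5,7,9,11,13,15): XOR of data positions = 1⊕0⊕1⊕1⊕1⊕0⊕1 = 1
p2 (pos 2,3,6,7,10,11,14,15): XOR of data positions = 1⊕1⊕1⊕1⊕1⊕1⊕1 = 1
p4 (pos 4,5,6,7,12,13,14,15): XOR of data positions = 0⊕1⊕1⊕1⊕0⊕1⊕1 = 1
p8 (pos 8,9,10,11,12,13,14,15): XOR of data positions = 1⊕1⊕1⊕1⊕0⊕1⊕1 = 0
Codeword: 111101101111011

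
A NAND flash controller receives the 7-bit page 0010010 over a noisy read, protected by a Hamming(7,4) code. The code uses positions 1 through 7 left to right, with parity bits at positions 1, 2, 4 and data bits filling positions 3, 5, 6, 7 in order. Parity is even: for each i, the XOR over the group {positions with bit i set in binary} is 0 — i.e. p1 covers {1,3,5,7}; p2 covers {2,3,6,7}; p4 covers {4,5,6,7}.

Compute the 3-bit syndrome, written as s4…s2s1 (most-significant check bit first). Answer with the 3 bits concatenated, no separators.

s1 (pos 1,3,5,7): 0⊕1⊕0⊕0 = 1
s2 (pos 2,3,6,7): 0⊕1⊕1⊕0 = 0
s4 (pos 4,5,6,7): 0⊕0⊕1⊕0 = 1
Syndrome s4…s1 = 101 → error at position 5.

101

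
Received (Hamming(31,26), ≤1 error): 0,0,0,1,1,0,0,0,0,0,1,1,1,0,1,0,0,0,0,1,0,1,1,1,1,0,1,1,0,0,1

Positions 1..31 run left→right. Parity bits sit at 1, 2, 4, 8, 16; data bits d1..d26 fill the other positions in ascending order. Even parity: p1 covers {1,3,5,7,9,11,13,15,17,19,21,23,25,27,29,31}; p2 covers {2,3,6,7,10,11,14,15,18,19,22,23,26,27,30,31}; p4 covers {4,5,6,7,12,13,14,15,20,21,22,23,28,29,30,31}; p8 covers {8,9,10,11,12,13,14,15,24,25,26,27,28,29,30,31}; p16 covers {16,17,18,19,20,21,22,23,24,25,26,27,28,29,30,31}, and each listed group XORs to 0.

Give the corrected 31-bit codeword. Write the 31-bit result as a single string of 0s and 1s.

s1 (pos 1,3,5,7,9,11,13,15,17,19,21,23,25,27,29,31): 0⊕0⊕1⊕0⊕0⊕1⊕1⊕1⊕0⊕0⊕0⊕1⊕1⊕1⊕0⊕1 = 0
s2 (pos 2,3,6,7,10,11,14,15,18,19,22,23,26,27,30,31): 0⊕0⊕0⊕0⊕0⊕1⊕0⊕1⊕0⊕0⊕1⊕1⊕0⊕1⊕0⊕1 = 0
s4 (pos 4,5,6,7,12,13,14,15,20,21,22,23,28,29,30,31): 1⊕1⊕0⊕0⊕1⊕1⊕0⊕1⊕1⊕0⊕1⊕1⊕1⊕0⊕0⊕1 = 0
s8 (pos 8,9,10,11,12,13,14,15,24,25,26,27,28,29,30,31): 0⊕0⊕0⊕1⊕1⊕1⊕0⊕1⊕1⊕1⊕0⊕1⊕1⊕0⊕0⊕1 = 1
s16 (pos 16,17,18,19,20,21,22,23,24,25,26,27,28,29,30,31): 0⊕0⊕0⊕0⊕1⊕0⊕1⊕1⊕1⊕1⊕0⊕1⊕1⊕0⊕0⊕1 = 0
Syndrome s16…s1 = 01000 → error at position 8.
Flip position 8: 0001100000111010000101111011001 → 0001100100111010000101111011001

0001100100111010000101111011001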